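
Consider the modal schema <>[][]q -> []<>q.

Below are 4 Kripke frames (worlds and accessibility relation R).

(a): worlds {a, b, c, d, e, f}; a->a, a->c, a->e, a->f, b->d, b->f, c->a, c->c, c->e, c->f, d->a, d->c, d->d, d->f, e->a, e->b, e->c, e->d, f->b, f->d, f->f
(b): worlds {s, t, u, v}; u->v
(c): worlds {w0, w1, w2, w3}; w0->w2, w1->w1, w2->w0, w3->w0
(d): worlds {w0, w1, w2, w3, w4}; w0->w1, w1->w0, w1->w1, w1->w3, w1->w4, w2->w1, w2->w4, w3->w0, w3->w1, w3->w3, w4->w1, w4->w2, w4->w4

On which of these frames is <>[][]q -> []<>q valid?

(a), (d)

This is the axiom for a generalized confluence (Geach) condition; its first-order frame correspondent is forall x forall y forall z ((xRy & xRz) -> exists w (y R^2 w & zRw)).
(a): satisfies the condition.
(b): fails — uRv, uRv but no w with vR²w and vRw.
(c): fails — w0Rw2, w0Rw2 but no w with w2R²w and w2Rw.
(d): satisfies the condition.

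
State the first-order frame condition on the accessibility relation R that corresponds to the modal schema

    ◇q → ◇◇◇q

This is a Sahlqvist (Geach-type) schema ◇^1□^0q → □^0◇^3q.
Minimal-valuation argument: fix x; take any y with xR^1y and any z with xR^0z. Set V(q) to the set of worlds R-reachable from y in exactly 0 steps. Then □^0q holds at y, so the antecedent holds at x; validity forces ◇^3q at z, giving a w with zR^3w and yR^0w.
First-order correspondent: ∀x ∀y (xRy → ∃w (y = w ∧ xR³w)).

∀x ∀y (xRy → ∃w (y = w ∧ xR³w))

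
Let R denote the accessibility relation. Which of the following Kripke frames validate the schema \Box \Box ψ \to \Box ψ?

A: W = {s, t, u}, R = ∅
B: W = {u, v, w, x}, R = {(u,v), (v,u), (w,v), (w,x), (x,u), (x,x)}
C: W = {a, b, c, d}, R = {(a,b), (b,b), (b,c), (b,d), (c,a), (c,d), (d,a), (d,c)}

Frame correspondent (Sahlqvist): \forall x \forall y (Rxy \to \exists z (Rxz \wedge Rzy)) — i.e. density.
A: condition met.
B: fails — Ruv but no z with Ruz and Rzv.
C: fails — Rcd but no z with Rcz and Rzd.

A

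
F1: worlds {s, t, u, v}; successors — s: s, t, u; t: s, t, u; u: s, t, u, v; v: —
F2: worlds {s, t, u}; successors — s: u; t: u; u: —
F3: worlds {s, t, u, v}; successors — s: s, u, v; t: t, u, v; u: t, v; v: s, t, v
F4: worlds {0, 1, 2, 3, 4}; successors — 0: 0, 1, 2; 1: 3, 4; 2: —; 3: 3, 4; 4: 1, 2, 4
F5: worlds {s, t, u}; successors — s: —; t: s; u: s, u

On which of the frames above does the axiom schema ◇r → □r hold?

Frame correspondent (Sahlqvist): ∀x ∀y ∀z (Rxy ∧ Rxz → y = z) — i.e. partial functionality.
F1: fails — s sees both s and t.
F2: holds.
F3: fails — s sees both s and u.
F4: fails — 0 sees both 0 and 1.
F5: fails — u sees both s and u.
Valid on: F2.

F2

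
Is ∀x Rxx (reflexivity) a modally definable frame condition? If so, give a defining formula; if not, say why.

Yes: it is reflexivity, defined by the T schema □r → r.
Suppose □r→r is valid. At any x set V(r)={w : Rxw}. Then □r holds at x, so r holds at x, i.e. Rxx.

Yes — defined by □r → r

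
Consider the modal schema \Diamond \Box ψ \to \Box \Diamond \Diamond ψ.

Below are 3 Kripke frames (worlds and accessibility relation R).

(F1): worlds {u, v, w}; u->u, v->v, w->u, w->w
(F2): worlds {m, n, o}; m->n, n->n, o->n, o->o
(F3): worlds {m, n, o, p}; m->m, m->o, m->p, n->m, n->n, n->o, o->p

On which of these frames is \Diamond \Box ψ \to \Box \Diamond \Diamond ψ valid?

The schema corresponds to a generalized confluence (Geach) condition: \forall x \forall y \forall z ((xRy \wedge xRz) \to \exists w (yRw \wedge z R^2 w)).
(F1): ✓.
(F2): ✓.
(F3): fails — mRm, mRo but no w with mRw and oR²w.
Valid on: (F1), (F2).

(F1), (F2)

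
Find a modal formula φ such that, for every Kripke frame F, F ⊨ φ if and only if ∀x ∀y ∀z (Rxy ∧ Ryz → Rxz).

□ψ → □□ψ

This is transitivity; the standard corresponding axiom is 4: □ψ → □□ψ.
Suppose □ψ→□□ψ is valid. Take Rxy, Ryz and set V(ψ)={w : Rxw}. Then □ψ at x, so □□ψ at x, so □ψ at y, so ψ at z, i.e. Rxz.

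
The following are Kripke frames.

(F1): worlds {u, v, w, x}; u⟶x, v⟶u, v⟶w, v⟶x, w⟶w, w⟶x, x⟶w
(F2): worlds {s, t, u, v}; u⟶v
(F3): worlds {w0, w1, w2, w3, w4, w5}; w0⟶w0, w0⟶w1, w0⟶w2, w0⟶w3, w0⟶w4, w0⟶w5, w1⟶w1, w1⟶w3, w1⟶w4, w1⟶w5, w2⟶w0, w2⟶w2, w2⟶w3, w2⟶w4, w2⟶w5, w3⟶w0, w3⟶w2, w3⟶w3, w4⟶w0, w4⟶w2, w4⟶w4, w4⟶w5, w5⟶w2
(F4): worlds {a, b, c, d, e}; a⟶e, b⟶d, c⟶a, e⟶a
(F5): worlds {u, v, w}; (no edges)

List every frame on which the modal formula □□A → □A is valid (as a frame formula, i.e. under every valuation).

(F3), (F5)

The schema corresponds to density: ∀x ∀y (Rxy → ∃z (Rxz ∧ Rzy)).
(F1): fails — Rvu but no z with Rvz and Rzu.
(F2): fails — Ruv but no z with Ruz and Rzv.
(F3): ✓.
(F4): fails — Rea but no z with Rez and Rza.
(F5): ✓.
Valid on: (F3), (F5).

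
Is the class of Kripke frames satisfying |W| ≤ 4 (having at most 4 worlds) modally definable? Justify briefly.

Modal frame validity is preserved under disjoint unions.
Any modal formula valid on each of 5 disjoint one-world frames is valid on their disjoint union (validity is preserved under disjoint unions). Each one-world frame has |W|=1≤4, but the union has |W|=5.
Hence having at most 4 worlds is not modally definable.

Not modally definable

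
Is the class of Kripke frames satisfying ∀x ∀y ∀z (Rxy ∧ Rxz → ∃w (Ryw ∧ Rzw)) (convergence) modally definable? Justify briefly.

This is a Sahlqvist condition; the .2 axiom ◇□q → □◇q defines it.
Suppose ◇□q→□◇q is valid. Take Rxy, Rxz and set V(q)={w : Ryw}. Then □q at y so ◇□q at x, so □◇q at x, so ◇q at z, giving w with Rzw and Ryw.

Definable; ◇□q → □◇q defines it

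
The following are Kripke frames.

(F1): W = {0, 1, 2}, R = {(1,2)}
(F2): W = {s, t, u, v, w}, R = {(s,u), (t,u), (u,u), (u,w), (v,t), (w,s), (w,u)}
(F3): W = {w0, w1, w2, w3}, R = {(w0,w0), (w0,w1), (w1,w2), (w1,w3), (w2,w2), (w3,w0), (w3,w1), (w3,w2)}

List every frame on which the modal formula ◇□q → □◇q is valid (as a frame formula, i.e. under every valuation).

Frame correspondent (Sahlqvist): ∀x ∀y ∀z (Rxy ∧ Rxz → ∃w (Ryw ∧ Rzw)) — i.e. convergence.
(F1): fails — R12 and R12 but 2 and 2 have no common successor.
(F2): condition met.
(F3): fails — Rw0w1 and Rw0w0 but w1 and w0 have no common successor.
Valid on: (F2).

(F2)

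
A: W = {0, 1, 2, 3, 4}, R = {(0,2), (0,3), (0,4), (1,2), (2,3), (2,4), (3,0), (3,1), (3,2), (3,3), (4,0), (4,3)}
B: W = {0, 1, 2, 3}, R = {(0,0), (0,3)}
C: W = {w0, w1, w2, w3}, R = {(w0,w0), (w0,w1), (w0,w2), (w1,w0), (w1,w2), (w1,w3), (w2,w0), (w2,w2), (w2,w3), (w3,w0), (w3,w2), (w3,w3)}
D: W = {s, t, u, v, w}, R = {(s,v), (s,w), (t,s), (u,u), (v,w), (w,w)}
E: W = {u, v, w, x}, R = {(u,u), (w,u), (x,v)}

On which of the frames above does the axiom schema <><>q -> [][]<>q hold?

Frame correspondent (Sahlqvist): forall x forall y forall z ((x R^2 y & x R^2 z) -> exists w (y = w & zRw)) — i.e. a generalized confluence (Geach) condition.
A: fails — 0R²0, 0R²0 but no w with 0=w and 0Rw.
B: fails — 0R²0, 0R²3 but no w with 0=w and 3Rw.
C: fails — w0R²w1, w0R²w1 but no w with w1=w and w1Rw.
D: fails — tR²v, tR²v but no w* with v=w* and vRw*.
E: condition met.

E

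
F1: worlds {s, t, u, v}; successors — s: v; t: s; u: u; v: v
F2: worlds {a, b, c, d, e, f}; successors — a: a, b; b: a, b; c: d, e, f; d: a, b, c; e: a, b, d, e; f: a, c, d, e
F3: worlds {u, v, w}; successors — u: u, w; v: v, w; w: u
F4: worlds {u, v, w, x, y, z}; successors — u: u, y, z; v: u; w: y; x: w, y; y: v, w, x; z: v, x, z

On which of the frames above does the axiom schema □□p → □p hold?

F3

This is the axiom for density; its first-order frame correspondent is ∀x ∀y (Rxy → ∃z (Rxz ∧ Rzy)).
F1: fails — Rts but no z with Rtz and Rzs.
F2: fails — Rdc but no z with Rdz and Rzc.
F3: condition met.
F4: fails — Ryx but no t with Ryt and Rtx.
Valid on: F3.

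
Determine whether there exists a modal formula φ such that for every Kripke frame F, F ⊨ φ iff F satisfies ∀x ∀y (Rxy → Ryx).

The condition is symmetry. A defining modal formula is q → □◇q.
Suppose q→□◇q is valid. Take Rxy and set V(q)={x}. Then q at x, so □◇q at x, so ◇q at y, so some z with Ryz has q; z=x, i.e. Ryx.

Yes — defined by q → □◇q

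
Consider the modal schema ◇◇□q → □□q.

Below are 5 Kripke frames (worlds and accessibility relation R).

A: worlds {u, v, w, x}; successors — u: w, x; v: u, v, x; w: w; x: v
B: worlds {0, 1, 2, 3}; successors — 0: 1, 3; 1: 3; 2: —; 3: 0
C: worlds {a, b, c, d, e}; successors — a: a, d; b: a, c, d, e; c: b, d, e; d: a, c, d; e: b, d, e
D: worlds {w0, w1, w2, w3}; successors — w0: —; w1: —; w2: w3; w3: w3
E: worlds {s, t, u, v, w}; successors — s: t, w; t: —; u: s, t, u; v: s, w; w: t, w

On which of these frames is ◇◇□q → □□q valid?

D

Frame correspondent (Sahlqvist): ∀x ∀y ∀z ((xR²y ∧ xR²z) → ∃w (yRw ∧ z = w)) — i.e. a generalized confluence (Geach) condition.
A: fails — uR²v, uR²w but no t with vRt and w=t.
B: fails — 0R²0, 0R²0 but no w with 0Rw and 0=w.
C: fails — aR²a, aR²c but no w with aRw and c=w.
D: holds.
E: fails — sR²t, sR²t but no w* with tRw* and t=w*.
Valid on: D.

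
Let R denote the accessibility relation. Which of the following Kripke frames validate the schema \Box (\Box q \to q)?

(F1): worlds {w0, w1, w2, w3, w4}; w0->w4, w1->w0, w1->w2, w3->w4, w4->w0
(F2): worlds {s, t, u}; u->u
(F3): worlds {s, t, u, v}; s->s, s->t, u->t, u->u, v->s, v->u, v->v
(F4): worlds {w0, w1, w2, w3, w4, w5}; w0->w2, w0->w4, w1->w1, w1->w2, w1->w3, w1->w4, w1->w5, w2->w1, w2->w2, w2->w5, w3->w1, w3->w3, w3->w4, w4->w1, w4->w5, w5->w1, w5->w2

(F2)

The schema corresponds to shift-reflexivity: \forall x \forall y (Rxy \to Ryy).
(F1): fails — Rw1w2 but not Rw2w2.
(F2): condition met.
(F3): fails — Rut but not Rtt.
(F4): fails — Rw1w5 but not Rw5w5.
Valid on: (F2).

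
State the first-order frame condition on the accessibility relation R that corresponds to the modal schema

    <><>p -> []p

This is a Sahlqvist (Geach-type) schema ◇^2□^0p → □^1◇^0p.
Minimal-valuation argument: fix x; take any y with xR^2y and any z with xR^1z. Set V(p) to the set of worlds R-reachable from y in exactly 0 steps. Then □^0p holds at y, so the antecedent holds at x; validity forces ◇^0p at z, giving a w with zR^0w and yR^0w.
First-order correspondent: forall x forall y forall z ((x R^2 y & xRz) -> exists w (y = w & z = w)).

forall x forall y forall z ((x R^2 y & xRz) -> exists w (y = w & z = w))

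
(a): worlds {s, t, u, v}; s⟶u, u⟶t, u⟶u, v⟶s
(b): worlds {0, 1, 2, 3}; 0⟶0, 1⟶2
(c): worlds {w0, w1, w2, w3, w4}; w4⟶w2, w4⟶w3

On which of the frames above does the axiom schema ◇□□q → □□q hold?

Frame correspondent (Sahlqvist): ∀x ∀y ∀z ((xRy ∧ xR²z) → ∃w (yR²w ∧ z = w)) — i.e. a generalized confluence (Geach) condition.
(a): fails — uRt, uR²t but no w with tR²w and t=w.
(b): ✓.
(c): ✓.
Valid on: (b), (c).

(b), (c)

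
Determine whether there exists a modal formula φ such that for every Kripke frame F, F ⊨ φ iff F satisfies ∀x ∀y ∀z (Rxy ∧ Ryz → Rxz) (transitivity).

The condition is transitivity. A defining modal formula is □r → □□r.
Suppose □r→□□r is valid. Take Rxy, Ryz and set V(r)={w : Rxw}. Then □r at x, so □□r at x, so □r at y, so r at z, i.e. Rxz.

Yes — defined by □r → □□r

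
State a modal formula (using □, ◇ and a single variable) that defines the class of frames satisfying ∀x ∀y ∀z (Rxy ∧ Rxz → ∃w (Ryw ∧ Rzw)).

◇□ψ → □◇ψ

The condition is convergence. The .2 schema ◇□ψ → □◇ψ defines it.
Suppose ◇□ψ→□◇ψ is valid. Take Rxy, Rxz and set V(ψ)={w : Ryw}. Then □ψ at y so ◇□ψ at x, so □◇ψ at x, so ◇ψ at z, giving w with Rzw and Ryw.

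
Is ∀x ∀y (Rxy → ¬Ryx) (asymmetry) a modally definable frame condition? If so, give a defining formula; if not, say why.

No

If a class were modally definable it would be closed under surjective bounded morphisms (Goldblatt–Thomason).
The 3-cycle (worlds s,t,u with s→t→u→s) is asymmetric. Mapping every world to a single reflexive point • is a surjective bounded morphism, and the reflexive point is not asymmetric (R•• but asymmetry requires ¬R••).
Hence asymmetry is not modally definable.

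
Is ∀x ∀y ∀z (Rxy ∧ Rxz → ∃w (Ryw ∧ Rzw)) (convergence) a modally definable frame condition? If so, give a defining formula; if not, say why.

The condition is convergence. A defining modal formula is ◇□q → □◇q.
Suppose ◇□q→□◇q is valid. Take Rxy, Rxz and set V(q)={w : Ryw}. Then □q at y so ◇□q at x, so □◇q at x, so ◇q at z, giving w with Rzw and Ryw.

Definable; ◇□q → □◇q defines it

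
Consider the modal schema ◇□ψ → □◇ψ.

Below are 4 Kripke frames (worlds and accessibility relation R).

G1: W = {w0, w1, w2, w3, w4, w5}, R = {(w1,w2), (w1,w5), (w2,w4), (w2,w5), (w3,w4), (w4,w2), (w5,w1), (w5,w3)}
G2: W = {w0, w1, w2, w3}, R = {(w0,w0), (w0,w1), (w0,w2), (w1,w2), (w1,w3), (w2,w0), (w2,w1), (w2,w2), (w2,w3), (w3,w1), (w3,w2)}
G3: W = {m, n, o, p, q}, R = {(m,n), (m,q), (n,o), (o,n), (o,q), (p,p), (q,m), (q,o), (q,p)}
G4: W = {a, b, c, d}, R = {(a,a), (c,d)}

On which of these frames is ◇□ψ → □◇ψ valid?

G2

This is the axiom for convergence; its first-order frame correspondent is ∀x ∀y ∀z (Rxy ∧ Rxz → ∃w (Ryw ∧ Rzw)).
G1: fails — Rw1w5 and Rw1w2 but w5 and w2 have no common successor.
G2: condition met.
G3: fails — Rqp and Rqm but p and m have no common successor.
G4: fails — Rcd and Rcd but d and d have no common successor.
Valid on: G2.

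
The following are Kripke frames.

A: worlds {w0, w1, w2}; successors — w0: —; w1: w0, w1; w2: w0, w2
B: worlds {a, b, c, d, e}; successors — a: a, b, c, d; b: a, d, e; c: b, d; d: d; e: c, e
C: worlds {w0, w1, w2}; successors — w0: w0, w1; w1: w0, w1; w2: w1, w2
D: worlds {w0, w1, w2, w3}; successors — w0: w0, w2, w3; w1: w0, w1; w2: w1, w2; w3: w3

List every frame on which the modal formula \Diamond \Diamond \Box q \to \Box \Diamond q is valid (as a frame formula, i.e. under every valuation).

The schema corresponds to a generalized confluence (Geach) condition: \forall x \forall y \forall z ((x R^2 y \wedge xRz) \to \exists w (yRw \wedge zRw)).
A: fails — w1R²w0, w1Rw0 but no w with w0Rw and w0Rw.
B: fails — aR²e, aRc but no w with eRw and cRw.
C: holds.
D: fails — w0R²w1, w0Rw3 but no w with w1Rw and w3Rw.

C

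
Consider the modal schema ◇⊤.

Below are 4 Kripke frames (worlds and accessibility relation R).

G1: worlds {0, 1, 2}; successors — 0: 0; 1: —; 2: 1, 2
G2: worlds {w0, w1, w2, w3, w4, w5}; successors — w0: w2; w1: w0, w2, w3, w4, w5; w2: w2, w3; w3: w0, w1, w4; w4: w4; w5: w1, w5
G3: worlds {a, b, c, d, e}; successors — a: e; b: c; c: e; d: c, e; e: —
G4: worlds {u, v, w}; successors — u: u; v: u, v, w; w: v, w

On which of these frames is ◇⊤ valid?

Frame correspondent (Sahlqvist): ∀x ∃y Rxy — i.e. seriality.
G1: fails — world 1 has no successor.
G2: holds.
G3: fails — world e has no successor.
G4: holds.
Valid on: G2, G4.

G2, G4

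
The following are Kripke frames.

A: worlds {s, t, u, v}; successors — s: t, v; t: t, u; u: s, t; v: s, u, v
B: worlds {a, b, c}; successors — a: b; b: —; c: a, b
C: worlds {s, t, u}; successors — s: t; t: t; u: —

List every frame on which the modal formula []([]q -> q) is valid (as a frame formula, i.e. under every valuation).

C

This is the axiom for shift-reflexivity; its first-order frame correspondent is forall x forall y (Rxy -> Ryy).
A: fails — Rus but not Rss.
B: fails — Rca but not Raa.
C: holds.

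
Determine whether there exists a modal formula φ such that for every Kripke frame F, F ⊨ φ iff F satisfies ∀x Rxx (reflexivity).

The condition is reflexivity. A defining modal formula is □r → r.
Suppose □r→r is valid. At any x set V(r)={w : Rxw}. Then □r holds at x, so r holds at x, i.e. Rxx.

Yes — defined by □r → r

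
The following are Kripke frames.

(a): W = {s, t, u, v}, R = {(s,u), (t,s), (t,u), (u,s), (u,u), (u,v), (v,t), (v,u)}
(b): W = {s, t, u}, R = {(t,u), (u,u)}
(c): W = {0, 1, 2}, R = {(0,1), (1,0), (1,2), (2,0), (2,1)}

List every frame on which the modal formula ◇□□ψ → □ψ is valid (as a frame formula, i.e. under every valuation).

This is the axiom for a generalized confluence (Geach) condition; its first-order frame correspondent is ∀x ∀y ∀z ((xRy ∧ xRz) → ∃w (yR²w ∧ z = w)).
(a): fails — vRt, vRt but no w with tR²w and t=w.
(b): ✓.
(c): fails — 2R0, 2R1 but no w with 0R²w and 1=w.

(b)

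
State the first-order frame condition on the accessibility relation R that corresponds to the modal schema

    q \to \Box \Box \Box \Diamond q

This is a Sahlqvist (Geach-type) schema ◇^0□^0q → □^3◇^1q.
First-order correspondent: \forall x \forall z (x R^3 z \to \exists w (x = w \wedge zRw)).

\forall x \forall z (x R^3 z \to \exists w (x = w \wedge zRw))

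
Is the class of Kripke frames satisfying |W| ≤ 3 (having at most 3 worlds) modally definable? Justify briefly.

No — not modally definable

Any modally definable frame class is closed under disjoint unions.
Any modal formula valid on each of 4 disjoint one-world frames is valid on their disjoint union (validity is preserved under disjoint unions). Each one-world frame has |W|=1≤3, but the union has |W|=4.
So the class is not modally definable.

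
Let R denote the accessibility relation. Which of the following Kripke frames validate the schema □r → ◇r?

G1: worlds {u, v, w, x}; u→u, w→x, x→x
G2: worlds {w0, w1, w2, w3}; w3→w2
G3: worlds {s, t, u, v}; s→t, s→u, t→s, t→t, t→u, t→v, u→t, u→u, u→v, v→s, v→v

G3

Frame correspondent (Sahlqvist): ∀x ∃y Rxy — i.e. seriality.
G1: fails — world v has no successor.
G2: fails — world w0 has no successor.
G3: ✓.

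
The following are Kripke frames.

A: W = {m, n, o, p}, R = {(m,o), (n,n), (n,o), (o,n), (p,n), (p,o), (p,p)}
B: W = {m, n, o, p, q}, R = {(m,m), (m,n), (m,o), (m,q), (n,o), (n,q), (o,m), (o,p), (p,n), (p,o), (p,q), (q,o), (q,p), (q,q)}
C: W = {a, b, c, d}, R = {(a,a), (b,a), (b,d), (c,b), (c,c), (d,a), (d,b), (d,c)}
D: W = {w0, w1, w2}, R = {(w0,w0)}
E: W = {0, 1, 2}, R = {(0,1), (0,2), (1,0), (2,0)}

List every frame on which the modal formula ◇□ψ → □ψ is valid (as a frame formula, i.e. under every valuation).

Frame correspondent (Sahlqvist): ∀x ∀y ∀z (Rxy ∧ Rxz → Ryz) — i.e. the Euclidean property.
A: fails — Rmo and Rmo but not Roo.
B: fails — Rmo and Rmo but not Roo.
C: fails — Rba and Rbd but not Rad.
D: satisfies the condition.
E: fails — R01 and R01 but not R11.

D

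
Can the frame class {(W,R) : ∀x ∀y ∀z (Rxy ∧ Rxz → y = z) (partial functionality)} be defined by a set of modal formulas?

This is a Sahlqvist condition; the CD axiom ◇p → □p defines it.
Suppose ◇p→□p is valid. Take Rxy, Rxz and set V(p)={y}. Then ◇p at x, so □p at x, so p at z, i.e. z=y.

Yes — defined by ◇p → □p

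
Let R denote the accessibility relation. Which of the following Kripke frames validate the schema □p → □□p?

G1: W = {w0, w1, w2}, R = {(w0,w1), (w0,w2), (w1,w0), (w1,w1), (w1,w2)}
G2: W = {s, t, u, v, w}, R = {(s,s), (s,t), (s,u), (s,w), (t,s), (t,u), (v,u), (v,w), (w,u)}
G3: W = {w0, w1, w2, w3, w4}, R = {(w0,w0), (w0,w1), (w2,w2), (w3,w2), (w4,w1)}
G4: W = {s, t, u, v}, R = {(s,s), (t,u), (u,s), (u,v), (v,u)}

G3

Frame correspondent (Sahlqvist): ∀x ∀y ∀z (Rxy ∧ Ryz → Rxz) — i.e. transitivity.
G1: fails — Rw0w1 and Rw1w0 but not Rw0w0.
G2: fails — Rts and Rsw but not Rtw.
G3: holds.
G4: fails — Ruv and Rvu but not Ruu.
Valid on: G3.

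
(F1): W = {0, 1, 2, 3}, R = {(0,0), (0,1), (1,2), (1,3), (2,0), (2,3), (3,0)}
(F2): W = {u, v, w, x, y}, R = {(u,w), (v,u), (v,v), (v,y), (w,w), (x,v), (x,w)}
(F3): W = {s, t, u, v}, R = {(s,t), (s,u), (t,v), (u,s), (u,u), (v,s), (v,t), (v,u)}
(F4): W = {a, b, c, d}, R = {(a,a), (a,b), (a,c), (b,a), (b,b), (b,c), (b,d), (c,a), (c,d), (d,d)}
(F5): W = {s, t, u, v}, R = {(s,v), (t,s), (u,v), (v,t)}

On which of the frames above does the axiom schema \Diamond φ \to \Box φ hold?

Frame correspondent (Sahlqvist): \forall x \forall y \forall z (Rxy \wedge Rxz \to y = z) — i.e. partial functionality.
(F1): fails — 0 sees both 0 and 1.
(F2): fails — v sees both u and v.
(F3): fails — s sees both t and u.
(F4): fails — a sees both a and b.
(F5): condition met.

(F5)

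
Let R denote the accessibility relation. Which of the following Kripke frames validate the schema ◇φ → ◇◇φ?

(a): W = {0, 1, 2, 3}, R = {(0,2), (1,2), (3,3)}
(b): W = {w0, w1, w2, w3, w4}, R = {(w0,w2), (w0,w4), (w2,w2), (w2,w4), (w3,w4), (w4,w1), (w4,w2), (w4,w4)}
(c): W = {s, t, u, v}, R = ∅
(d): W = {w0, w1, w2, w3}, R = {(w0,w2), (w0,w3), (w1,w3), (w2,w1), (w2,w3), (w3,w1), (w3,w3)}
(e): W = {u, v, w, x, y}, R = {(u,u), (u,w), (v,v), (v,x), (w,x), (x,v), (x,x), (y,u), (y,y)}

(b), (c), (e)

This is the axiom for a generalized confluence (Geach) condition; its first-order frame correspondent is ∀x ∀y (xRy → ∃w (y = w ∧ xR²w)).
(a): fails — 0R2 but no w with 2=w and 0R²w.
(b): ✓.
(c): ✓.
(d): fails — w0Rw2 but no w with w2=w and w0R²w.
(e): ✓.
Valid on: (b), (c), (e).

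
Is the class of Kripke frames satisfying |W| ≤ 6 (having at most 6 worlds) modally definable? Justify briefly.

Modal frame validity is preserved under disjoint unions.
Any modal formula valid on each of 7 disjoint one-world frames is valid on their disjoint union (validity is preserved under disjoint unions). Each one-world frame has |W|=1≤6, but the union has |W|=7.
So no modal formula (or set of formulas) defines exactly the |W|≤6 frames.

No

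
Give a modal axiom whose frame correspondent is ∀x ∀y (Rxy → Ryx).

The condition is symmetry. The B schema r → □◇r defines it.
Suppose r→□◇r is valid. Take Rxy and set V(r)={x}. Then r at x, so □◇r at x, so ◇r at y, so some z with Ryz has r; z=x, i.e. Ryx.

r → □◇r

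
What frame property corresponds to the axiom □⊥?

□⊥ is valid iff no world has any successor (otherwise □⊥ fails at any world with one).
The converse is a direct semantic check.
Frame condition: ∀x ∀y ¬Rxy.

Emptiness of R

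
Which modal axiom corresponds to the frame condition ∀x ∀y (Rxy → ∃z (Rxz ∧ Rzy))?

A defining formula is □□ψ → □ψ (the C4 axiom).

□□ψ → □ψ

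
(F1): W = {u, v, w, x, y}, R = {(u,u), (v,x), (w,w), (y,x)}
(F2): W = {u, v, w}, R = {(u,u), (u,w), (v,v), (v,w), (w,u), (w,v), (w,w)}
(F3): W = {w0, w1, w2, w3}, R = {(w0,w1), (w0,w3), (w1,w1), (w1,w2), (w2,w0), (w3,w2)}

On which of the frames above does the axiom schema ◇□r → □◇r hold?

(F2)

The schema corresponds to convergence: ∀x ∀y ∀z (Rxy ∧ Rxz → ∃w (Ryw ∧ Rzw)).
(F1): fails — Rvx and Rvx but x and x have no common successor.
(F2): ✓.
(F3): fails — Rw1w2 and Rw1w1 but w2 and w1 have no common successor.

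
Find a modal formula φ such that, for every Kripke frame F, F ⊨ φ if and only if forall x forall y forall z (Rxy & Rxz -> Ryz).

◇q → □◇q

The condition is the Euclidean property. The 5 schema ◇q → □◇q defines it.
Suppose ◇q→□◇q is valid. Take Rxy, Rxz and set V(q)={y}. Then ◇q at x, so □◇q at x, so ◇q at z, so some w with Rzw has q; w=y, i.e. Rzy. By symmetry of the argument, Ryz.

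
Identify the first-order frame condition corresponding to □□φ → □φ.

Density

Suppose □□φ→□φ is valid. Take Rxy and set V(φ)={w : xR²w}. Then □□φ at x, so □φ at x, so φ at y, i.e. ∃z(Rxz∧Rzy).
Conversely, on a frame with density the schema holds at every world under every valuation.
Frame condition: ∀x ∀y (Rxy → ∃z (Rxz ∧ Rzy)).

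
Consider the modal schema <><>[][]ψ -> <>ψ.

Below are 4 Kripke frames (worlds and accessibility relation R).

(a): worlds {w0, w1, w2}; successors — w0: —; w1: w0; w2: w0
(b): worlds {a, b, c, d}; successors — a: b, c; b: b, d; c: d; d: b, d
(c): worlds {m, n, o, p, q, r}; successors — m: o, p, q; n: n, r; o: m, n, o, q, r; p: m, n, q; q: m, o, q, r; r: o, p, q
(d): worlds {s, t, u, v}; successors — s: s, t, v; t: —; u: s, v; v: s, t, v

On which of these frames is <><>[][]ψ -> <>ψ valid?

(a), (b), (c)

Frame correspondent (Sahlqvist): forall x forall y (x R^2 y -> exists w (y R^2 w & xRw)) — i.e. a generalized confluence (Geach) condition.
(a): holds.
(b): holds.
(c): holds.
(d): fails — sR²t but no w with tR²w and sRw.
Valid on: (a), (b), (c).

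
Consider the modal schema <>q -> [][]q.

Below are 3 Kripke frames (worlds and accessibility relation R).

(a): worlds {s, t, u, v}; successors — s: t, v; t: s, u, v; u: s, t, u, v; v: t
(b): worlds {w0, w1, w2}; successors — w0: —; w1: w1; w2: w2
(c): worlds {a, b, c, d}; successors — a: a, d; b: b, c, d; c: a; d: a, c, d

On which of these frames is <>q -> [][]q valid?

(b)

The schema corresponds to a generalized confluence (Geach) condition: forall x forall y forall z ((xRy & x R^2 z) -> exists w (y = w & z = w)).
(a): fails — sRt, sR²s but t ≠ s.
(b): condition met.
(c): fails — aRa, aR²c but a ≠ c.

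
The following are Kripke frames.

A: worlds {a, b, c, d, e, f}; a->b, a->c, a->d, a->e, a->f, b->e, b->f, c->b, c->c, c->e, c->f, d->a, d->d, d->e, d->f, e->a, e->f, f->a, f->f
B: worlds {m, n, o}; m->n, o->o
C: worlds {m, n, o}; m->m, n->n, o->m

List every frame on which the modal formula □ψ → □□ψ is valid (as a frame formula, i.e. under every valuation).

Frame correspondent (Sahlqvist): ∀x ∀y ∀z (Rxy ∧ Ryz → Rxz) — i.e. transitivity.
A: fails — Rae and Rea but not Raa.
B: satisfies the condition.
C: satisfies the condition.
Valid on: B, C.

B, C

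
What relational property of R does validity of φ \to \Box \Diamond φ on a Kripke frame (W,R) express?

Symmetry

Suppose φ→□◇φ is valid. Take Rxy and set V(φ)={x}. Then φ at x, so □◇φ at x, so ◇φ at y, so some z with Ryz has φ; z=x, i.e. Ryx.
Conversely, on a frame with symmetry the schema holds at every world under every valuation.
Frame condition: \forall x \forall y (Rxy \to Ryx).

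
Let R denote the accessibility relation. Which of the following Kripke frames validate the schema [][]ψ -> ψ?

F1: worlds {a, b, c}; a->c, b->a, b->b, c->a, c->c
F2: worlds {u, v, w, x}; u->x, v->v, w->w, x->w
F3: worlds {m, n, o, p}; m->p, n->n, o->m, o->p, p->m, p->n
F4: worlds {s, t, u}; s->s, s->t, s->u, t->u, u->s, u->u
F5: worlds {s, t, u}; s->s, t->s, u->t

The schema corresponds to a generalized confluence (Geach) condition: forall x exists w (x R^2 w & x = w).
F1: condition met.
F2: fails — at u but no t with uR²t and u=t.
F3: fails — at o but no w with oR²w and o=w.
F4: fails — at t but no w with tR²w and t=w.
F5: fails — at t but no w with tR²w and t=w.

F1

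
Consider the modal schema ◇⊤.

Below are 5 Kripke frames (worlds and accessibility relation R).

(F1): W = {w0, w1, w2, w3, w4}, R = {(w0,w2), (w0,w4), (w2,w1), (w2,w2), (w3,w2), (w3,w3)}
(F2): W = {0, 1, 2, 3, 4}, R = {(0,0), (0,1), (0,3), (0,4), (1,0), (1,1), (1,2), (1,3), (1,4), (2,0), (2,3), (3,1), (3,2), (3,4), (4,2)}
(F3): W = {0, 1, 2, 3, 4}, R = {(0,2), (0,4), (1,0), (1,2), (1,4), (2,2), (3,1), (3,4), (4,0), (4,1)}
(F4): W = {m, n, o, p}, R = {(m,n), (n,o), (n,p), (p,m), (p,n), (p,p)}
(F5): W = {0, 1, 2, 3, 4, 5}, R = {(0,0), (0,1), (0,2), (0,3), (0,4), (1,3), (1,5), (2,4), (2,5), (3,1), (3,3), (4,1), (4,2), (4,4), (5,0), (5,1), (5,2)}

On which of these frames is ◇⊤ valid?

(F2), (F3), (F5)

The schema corresponds to seriality: ∀x ∃y Rxy.
(F1): fails — world w1 has no successor.
(F2): ✓.
(F3): ✓.
(F4): fails — world o has no successor.
(F5): ✓.
Valid on: (F2), (F3), (F5).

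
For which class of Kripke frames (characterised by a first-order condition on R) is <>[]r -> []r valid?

the Euclidean property: forall x forall y forall z (Rxy & Rxz -> Ryz)

Equivalently (dual form): ◇r → □◇r.
Suppose ◇r→□◇r is valid. Take Rxy, Rxz and set V(r)={y}. Then ◇r at x, so □◇r at x, so ◇r at z, so some w with Rzw has r; w=y, i.e. Rzy. By symmetry of the argument, Ryz.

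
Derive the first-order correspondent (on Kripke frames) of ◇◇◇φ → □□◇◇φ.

This is a Sahlqvist (Geach-type) schema ◇^3□^0φ → □^2◇^2φ.
Minimal-valuation argument: fix x; take any y with xR^3y and any z with xR^2z. Set V(φ) to the set of worlds R-reachable from y in exactly 0 steps. Then □^0φ holds at y, so the antecedent holds at x; validity forces ◇^2φ at z, giving a w with zR^2w and yR^0w.
First-order correspondent: ∀x ∀y ∀z ((xR³y ∧ xR²z) → ∃w (y = w ∧ zR²w)).

∀x ∀y ∀z ((xR³y ∧ xR²z) → ∃w (y = w ∧ zR²w))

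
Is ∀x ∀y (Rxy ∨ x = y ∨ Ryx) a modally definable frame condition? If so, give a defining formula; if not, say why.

Modal frame validity is preserved under disjoint unions.
Take 2 disjoint single-world reflexive frames: each is trivially connected, but their disjoint union has 2 worlds with no edge between distinct components, so it is not connected.
Hence connectedness of R is not modally definable.

No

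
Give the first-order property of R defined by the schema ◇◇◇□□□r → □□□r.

This is a Sahlqvist (Geach-type) schema ◇^3□^3r → □^3◇^0r.
First-order correspondent: ∀x ∀y ∀z ((xR³y ∧ xR³z) → ∃w (yR³w ∧ z = w)).

∀x ∀y ∀z ((xR³y ∧ xR³z) → ∃w (yR³w ∧ z = w))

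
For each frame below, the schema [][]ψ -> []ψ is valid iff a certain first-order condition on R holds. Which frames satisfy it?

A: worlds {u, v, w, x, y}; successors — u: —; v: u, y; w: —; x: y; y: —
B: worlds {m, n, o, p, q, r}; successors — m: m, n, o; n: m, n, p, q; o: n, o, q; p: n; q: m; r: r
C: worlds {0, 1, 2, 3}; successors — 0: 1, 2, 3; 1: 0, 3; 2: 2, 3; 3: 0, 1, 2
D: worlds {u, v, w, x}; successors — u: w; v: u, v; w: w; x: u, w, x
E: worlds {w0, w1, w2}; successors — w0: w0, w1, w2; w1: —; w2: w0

B, C, D, E

Frame correspondent (Sahlqvist): forall x forall y (Rxy -> exists z (Rxz & Rzy)) — i.e. density.
A: fails — Rxy but no z with Rxz and Rzy.
B: condition met.
C: condition met.
D: condition met.
E: condition met.
Valid on: B, C, D, E.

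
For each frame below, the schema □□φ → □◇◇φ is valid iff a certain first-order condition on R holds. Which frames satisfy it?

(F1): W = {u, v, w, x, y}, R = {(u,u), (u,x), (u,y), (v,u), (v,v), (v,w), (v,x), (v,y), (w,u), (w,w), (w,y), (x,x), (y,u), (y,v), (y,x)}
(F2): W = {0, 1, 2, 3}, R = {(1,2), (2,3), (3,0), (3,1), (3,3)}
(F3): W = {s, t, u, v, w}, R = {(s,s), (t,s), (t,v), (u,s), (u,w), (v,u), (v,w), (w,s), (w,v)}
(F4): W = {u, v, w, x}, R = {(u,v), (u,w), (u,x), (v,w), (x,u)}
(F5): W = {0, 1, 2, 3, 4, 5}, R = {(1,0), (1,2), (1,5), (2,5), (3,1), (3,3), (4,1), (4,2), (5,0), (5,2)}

This is the axiom for a generalized confluence (Geach) condition; its first-order frame correspondent is ∀x ∀z (xRz → ∃w (xR²w ∧ zR²w)).
(F1): satisfies the condition.
(F2): fails — 3R0 but no w with 3R²w and 0R²w.
(F3): satisfies the condition.
(F4): fails — uRv but no t with uR²t and vR²t.
(F5): fails — 1R0 but no w with 1R²w and 0R²w.

(F1), (F3)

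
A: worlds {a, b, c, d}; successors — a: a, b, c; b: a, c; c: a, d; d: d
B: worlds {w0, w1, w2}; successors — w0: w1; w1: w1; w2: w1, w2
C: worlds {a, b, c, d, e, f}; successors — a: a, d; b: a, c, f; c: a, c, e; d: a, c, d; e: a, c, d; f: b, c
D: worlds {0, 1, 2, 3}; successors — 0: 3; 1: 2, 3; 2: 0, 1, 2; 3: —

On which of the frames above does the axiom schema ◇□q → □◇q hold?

B

Frame correspondent (Sahlqvist): ∀x ∀y ∀z (Rxy ∧ Rxz → ∃w (Ryw ∧ Rzw)) — i.e. convergence.
A: fails — Rcd and Rca but d and a have no common successor.
B: ✓.
C: fails — Rbf and Rba but f and a have no common successor.
D: fails — R03 and R03 but 3 and 3 have no common successor.
Valid on: B.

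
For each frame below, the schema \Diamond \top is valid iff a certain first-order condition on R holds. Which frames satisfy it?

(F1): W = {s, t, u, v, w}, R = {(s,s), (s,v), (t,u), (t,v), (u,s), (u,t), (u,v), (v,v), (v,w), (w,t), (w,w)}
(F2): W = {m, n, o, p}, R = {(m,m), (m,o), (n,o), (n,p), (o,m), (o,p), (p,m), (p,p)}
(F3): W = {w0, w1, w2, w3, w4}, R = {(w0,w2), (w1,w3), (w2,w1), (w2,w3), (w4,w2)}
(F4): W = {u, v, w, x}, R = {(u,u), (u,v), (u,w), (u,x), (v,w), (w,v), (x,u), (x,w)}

(F1), (F2), (F4)

Frame correspondent (Sahlqvist): \forall x \exists y Rxy — i.e. seriality.
(F1): holds.
(F2): holds.
(F3): fails — world w3 has no successor.
(F4): holds.
Valid on: (F1), (F2), (F4).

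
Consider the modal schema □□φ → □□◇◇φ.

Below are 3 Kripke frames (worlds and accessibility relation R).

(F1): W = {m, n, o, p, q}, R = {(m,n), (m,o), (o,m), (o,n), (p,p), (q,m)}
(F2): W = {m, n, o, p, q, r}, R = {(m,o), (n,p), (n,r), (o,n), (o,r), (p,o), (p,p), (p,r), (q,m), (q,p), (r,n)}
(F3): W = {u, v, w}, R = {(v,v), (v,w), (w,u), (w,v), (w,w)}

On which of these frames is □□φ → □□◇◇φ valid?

(F2)

This is the axiom for a generalized confluence (Geach) condition; its first-order frame correspondent is ∀x ∀z (xR²z → ∃w (xR²w ∧ zR²w)).
(F1): fails — mR²n but no w with mR²w and nR²w.
(F2): satisfies the condition.
(F3): fails — vR²u but no t with vR²t and uR²t.
Valid on: (F2).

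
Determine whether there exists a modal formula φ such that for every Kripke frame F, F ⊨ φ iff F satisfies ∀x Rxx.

Yes — defined by □p → p

This is a Sahlqvist condition; the T axiom □p → p defines it.
Suppose □p→p is valid. At any x set V(p)={w : Rxw}. Then □p holds at x, so p holds at x, i.e. Rxx.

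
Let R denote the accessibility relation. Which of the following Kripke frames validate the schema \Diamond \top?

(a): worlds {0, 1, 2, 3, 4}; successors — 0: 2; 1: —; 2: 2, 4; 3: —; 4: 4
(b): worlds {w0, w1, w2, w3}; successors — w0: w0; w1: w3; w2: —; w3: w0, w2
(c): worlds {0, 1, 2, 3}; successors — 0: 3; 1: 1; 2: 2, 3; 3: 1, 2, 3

(c)

The schema corresponds to seriality: \forall x \exists y Rxy.
(a): fails — world 1 has no successor.
(b): fails — world w2 has no successor.
(c): condition met.
Valid on: (c).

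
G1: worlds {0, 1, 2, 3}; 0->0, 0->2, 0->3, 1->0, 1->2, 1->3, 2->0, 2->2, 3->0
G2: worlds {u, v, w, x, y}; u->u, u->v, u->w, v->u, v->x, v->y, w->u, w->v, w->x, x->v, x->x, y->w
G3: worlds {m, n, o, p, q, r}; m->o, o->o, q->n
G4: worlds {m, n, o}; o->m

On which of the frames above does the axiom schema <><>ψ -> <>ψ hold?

This is the axiom for transitivity; its first-order frame correspondent is forall x forall y forall z (Rxy & Ryz -> Rxz).
G1: fails — R20 and R03 but not R23.
G2: fails — Ruv and Rvx but not Rux.
G3: holds.
G4: holds.
Valid on: G3, G4.

G3, G4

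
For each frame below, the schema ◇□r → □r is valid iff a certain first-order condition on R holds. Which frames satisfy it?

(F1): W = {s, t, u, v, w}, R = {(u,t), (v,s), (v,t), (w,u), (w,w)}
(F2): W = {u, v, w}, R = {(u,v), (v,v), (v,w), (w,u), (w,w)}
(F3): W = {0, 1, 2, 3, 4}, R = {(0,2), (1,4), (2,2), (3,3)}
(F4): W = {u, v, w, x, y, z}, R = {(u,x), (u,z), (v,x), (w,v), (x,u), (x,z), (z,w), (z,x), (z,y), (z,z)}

none

Frame correspondent (Sahlqvist): ∀x ∀y ∀z (Rxy ∧ Rxz → Ryz) — i.e. the Euclidean property.
(F1): fails — Rut and Rut but not Rtt.
(F2): fails — Rvw and Rvv but not Rwv.
(F3): fails — R14 and R14 but not R44.
(F4): fails — Rux and Rux but not Rxx.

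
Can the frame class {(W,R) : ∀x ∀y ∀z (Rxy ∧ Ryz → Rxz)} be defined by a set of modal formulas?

This is a Sahlqvist condition; the 4 axiom □q → □□q defines it.

Definable; □q → □□q defines it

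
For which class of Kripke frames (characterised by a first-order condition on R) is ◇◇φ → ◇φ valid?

Equivalently (dual form): □φ → □□φ.
Suppose □φ→□□φ is valid. Take Rxy, Ryz and set V(φ)={w : Rxw}. Then □φ at x, so □□φ at x, so □φ at y, so φ at z, i.e. Rxz.

transitivity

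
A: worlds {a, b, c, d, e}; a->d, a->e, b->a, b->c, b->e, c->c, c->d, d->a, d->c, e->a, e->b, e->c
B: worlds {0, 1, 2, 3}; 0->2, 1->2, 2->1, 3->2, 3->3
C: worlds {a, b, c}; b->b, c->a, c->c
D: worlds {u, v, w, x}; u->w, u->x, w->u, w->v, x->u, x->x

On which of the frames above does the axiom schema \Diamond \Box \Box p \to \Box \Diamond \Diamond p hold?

Frame correspondent (Sahlqvist): \forall x \forall y \forall z ((xRy \wedge xRz) \to \exists w (y R^2 w \wedge z R^2 w)) — i.e. a generalized confluence (Geach) condition.
A: condition met.
B: condition met.
C: fails — cRa, cRa but no w with aR²w and aR²w.
D: fails — wRu, wRv but no t with uR²t and vR²t.

A, B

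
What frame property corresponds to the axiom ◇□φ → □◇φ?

Suppose ◇□φ→□◇φ is valid. Take Rxy, Rxz and set V(φ)={w : Ryw}. Then □φ at y so ◇□φ at x, so □◇φ at x, so ◇φ at z, giving w with Rzw and Ryw.
Conversely, any frame satisfying ∀x ∀y ∀z (Rxy ∧ Rxz → ∃w (Ryw ∧ Rzw)) validates the schema.
Frame condition: ∀x ∀y ∀z (Rxy ∧ Rxz → ∃w (Ryw ∧ Rzw)).

convergence: ∀x ∀y ∀z (Rxy ∧ Rxz → ∃w (Ryw ∧ Rzw))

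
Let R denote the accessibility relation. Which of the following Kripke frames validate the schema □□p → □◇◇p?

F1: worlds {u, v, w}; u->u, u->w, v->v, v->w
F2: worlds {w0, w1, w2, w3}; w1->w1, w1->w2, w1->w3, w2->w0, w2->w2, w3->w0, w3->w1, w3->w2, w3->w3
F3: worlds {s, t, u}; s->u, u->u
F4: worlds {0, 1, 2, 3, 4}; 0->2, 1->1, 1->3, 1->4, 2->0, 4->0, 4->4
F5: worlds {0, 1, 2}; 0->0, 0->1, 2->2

F3

The schema corresponds to a generalized confluence (Geach) condition: ∀x ∀z (xRz → ∃w (xR²w ∧ zR²w)).
F1: fails — uRw but no t with uR²t and wR²t.
F2: fails — w2Rw0 but no w with w2R²w and w0R²w.
F3: satisfies the condition.
F4: fails — 0R2 but no w with 0R²w and 2R²w.
F5: fails — 0R1 but no w with 0R²w and 1R²w.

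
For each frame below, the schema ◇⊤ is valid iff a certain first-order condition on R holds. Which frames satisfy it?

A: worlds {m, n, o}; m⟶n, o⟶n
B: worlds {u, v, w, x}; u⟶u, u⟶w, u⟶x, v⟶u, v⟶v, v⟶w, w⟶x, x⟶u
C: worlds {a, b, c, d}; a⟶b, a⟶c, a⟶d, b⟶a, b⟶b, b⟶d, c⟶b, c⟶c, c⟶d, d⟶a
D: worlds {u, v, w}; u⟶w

The schema corresponds to seriality: ∀x ∃y Rxy.
A: fails — world n has no successor.
B: condition met.
C: condition met.
D: fails — world v has no successor.
Valid on: B, C.

B, C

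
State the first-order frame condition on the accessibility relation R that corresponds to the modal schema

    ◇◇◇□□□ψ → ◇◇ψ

This is a Sahlqvist (Geach-type) schema ◇^3□^3ψ → □^0◇^2ψ.
Minimal-valuation argument: fix x; take any y with xR^3y and any z with xR^0z. Set V(ψ) to the set of worlds R-reachable from y in exactly 3 steps. Then □^3ψ holds at y, so the antecedent holds at x; validity forces ◇^2ψ at z, giving a w with zR^2w and yR^3w.
First-order correspondent: ∀x ∀y (xR³y → ∃w (yR³w ∧ xR²w)).

∀x ∀y (xR³y → ∃w (yR³w ∧ xR²w))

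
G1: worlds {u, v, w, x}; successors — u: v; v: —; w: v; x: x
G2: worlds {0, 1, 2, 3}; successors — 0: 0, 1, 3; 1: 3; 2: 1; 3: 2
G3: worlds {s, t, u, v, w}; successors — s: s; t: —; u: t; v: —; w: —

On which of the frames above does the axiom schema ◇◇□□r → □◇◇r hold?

The schema corresponds to a generalized confluence (Geach) condition: ∀x ∀y ∀z ((xR²y ∧ xRz) → ∃w (yR²w ∧ zR²w)).
G1: ✓.
G2: fails — 0R²1, 0R3 but no w with 1R²w and 3R²w.
G3: ✓.
Valid on: G1, G3.

G1, G3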